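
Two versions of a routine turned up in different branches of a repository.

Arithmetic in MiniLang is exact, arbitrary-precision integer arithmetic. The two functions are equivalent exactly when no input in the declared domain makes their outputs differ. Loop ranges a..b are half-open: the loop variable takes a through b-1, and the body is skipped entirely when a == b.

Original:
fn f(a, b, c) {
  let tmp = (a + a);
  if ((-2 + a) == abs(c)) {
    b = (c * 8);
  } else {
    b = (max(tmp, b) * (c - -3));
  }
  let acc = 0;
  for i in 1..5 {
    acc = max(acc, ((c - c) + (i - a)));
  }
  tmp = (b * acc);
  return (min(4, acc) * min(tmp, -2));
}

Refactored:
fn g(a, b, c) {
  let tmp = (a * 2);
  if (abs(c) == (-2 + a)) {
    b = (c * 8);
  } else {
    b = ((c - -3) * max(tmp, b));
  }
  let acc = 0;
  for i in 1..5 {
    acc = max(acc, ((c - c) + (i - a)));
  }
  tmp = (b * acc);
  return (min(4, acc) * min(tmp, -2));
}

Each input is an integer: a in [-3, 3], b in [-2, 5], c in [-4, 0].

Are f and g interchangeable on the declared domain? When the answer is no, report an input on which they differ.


The two are interchangeable: arithmetic usage differs, plus constant usage differs, and every declared input agrees.
One worked example (a=2, b=0, c=0) — f: tmp := 4 | ((-2 + a) == abs(c)): true | b := 0 | acc := 0 | iter i=1: | acc := 0 | iter i=2: | acc := 0 | iter i=3: | acc := 1 | iter i=4: | acc := 2 | tmp := 0 | result -4; g: tmp := 4 | (abs(c) == (-2 + a)): true | b := 0 | acc := 0 | iter i=1: | acc := 0 | iter i=2: | acc := 0 | iter i=3: | acc := 1 | iter i=4: | acc := 2 | tmp := 0 | result -4; agreement on -4.
Checked all 280 inputs in the declared domain: the outputs agree on every one.
verdict: equivalent


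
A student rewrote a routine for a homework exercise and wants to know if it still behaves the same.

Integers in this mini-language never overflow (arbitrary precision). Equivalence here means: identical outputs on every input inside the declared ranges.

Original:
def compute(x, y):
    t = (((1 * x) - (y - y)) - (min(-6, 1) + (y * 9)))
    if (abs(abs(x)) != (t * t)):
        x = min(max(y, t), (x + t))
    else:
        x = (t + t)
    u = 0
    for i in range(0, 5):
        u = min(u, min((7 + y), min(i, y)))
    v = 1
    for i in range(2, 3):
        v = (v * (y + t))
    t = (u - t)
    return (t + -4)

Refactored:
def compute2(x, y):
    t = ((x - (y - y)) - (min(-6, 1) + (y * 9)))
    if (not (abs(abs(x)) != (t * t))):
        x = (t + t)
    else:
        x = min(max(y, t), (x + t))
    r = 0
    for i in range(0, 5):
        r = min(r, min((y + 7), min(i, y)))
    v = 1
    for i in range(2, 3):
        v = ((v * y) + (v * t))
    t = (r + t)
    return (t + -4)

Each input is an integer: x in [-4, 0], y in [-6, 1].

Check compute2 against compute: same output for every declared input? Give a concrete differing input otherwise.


Take x=-4, y=-6.
compute: t := 56 | (abs(abs(x)) != (t * t)): true | x := 52 | u := 0 | iter i=0: | u := -6 | iter i=1: | u := -6 | iter i=2: | u := -6 | iter i=3: | u := -6 | iter i=4: | u := -6 | v := 1 | iter i=2: | v := 50 | t := -62 | result -66
compute2: t := 56 | (not (abs(abs(x)) != (t * t))): false | x := 52 | r := 0 | iter i=0: | r := -6 | iter i=1: | r := -6 | iter i=2: | r := -6 | iter i=3: | r := -6 | iter i=4: | r := -6 | v := 1 | iter i=2: | v := 50 | t := 50 | result 46
-66 vs 46 — the two versions disagree here.
verdict: not equivalent; witness: x=-4, y=-6


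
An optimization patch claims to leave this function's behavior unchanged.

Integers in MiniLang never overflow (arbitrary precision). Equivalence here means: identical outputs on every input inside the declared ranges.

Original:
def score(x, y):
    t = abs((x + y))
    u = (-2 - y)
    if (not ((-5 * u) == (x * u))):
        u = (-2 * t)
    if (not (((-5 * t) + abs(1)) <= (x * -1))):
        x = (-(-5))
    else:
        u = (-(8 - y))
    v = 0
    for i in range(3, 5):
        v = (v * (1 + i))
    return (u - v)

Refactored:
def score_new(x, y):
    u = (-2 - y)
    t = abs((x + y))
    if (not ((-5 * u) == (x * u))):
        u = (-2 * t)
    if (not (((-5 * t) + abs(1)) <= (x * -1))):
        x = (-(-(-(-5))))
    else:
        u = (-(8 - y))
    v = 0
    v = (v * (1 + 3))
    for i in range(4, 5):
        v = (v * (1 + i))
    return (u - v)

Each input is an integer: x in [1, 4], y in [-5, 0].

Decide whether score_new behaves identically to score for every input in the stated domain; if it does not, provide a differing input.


Reading the diff, among the changes: loop structure differs; and arithmetic usage differs; and statement counts differ; and constant usage differs.
One worked example (x=1, y=-5) — score: t := 4 | u := 3 | (not ((-5 * u) == (x * u))): true | u := -8 | (not (((-5 * t) + abs(1)) <= (x * -1))): false | u := -13 | v := 0 | iter i=3: | v := 0 | iter i=4: | v := 0 | result -13; score_new: u := 3 | t := 4 | (not ((-5 * u) == (x * u))): true | u := -8 | (not (((-5 * t) + abs(1)) <= (x * -1))): false | u := -13 | v := 0 | v := 0 | iter i=4: | v := 0 | result -13; agreement on -13.
Across all 24 domain points the two functions coincide.
verdict: equivalent


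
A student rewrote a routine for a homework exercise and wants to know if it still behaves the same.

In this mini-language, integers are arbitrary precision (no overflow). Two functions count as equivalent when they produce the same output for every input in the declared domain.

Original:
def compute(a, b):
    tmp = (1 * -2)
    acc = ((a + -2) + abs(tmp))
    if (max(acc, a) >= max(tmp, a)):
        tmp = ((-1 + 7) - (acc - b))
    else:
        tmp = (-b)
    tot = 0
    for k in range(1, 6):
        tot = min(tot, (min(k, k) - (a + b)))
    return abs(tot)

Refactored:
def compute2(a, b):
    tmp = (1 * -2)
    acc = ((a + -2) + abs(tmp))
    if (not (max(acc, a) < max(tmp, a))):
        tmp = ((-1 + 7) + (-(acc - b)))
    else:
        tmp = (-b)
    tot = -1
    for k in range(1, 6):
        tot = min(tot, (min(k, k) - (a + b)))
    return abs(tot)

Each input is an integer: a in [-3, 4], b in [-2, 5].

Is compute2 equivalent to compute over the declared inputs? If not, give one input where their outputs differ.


At a=-3, b=-2: compute gives 0, compute2 gives 1.
verdict: not equivalent; witness: a=-3, b=-2


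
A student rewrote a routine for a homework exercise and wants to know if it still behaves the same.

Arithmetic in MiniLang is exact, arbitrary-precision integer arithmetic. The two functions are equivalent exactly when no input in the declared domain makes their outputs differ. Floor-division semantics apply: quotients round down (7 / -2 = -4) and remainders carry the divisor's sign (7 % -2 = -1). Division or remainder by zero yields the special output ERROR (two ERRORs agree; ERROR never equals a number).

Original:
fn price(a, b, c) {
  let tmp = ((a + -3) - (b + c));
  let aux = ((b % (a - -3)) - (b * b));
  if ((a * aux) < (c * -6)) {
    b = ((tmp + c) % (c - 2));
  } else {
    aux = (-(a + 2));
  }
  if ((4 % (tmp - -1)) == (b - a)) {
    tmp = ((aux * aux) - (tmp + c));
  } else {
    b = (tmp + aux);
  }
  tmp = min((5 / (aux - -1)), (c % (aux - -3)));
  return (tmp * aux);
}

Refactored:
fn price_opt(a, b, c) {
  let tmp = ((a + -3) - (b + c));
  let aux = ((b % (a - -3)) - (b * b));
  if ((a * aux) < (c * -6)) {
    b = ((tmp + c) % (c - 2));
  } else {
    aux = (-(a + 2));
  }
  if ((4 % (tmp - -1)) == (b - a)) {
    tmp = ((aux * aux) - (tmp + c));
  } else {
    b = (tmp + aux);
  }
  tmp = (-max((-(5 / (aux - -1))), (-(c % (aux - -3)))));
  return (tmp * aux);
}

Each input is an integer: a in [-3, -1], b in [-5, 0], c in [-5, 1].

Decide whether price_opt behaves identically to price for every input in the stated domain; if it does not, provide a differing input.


The two are interchangeable: min/max/abs usage differs, and every declared input agrees.
Spot check at a=-3, b=-1, c=-5 — price: tmp = 0; division by zero -> ERROR. price_opt: tmp = 0; division by zero -> ERROR. Both give ERROR.
Sweeping the whole domain (126 inputs) finds no disagreement.
verdict: equivalent


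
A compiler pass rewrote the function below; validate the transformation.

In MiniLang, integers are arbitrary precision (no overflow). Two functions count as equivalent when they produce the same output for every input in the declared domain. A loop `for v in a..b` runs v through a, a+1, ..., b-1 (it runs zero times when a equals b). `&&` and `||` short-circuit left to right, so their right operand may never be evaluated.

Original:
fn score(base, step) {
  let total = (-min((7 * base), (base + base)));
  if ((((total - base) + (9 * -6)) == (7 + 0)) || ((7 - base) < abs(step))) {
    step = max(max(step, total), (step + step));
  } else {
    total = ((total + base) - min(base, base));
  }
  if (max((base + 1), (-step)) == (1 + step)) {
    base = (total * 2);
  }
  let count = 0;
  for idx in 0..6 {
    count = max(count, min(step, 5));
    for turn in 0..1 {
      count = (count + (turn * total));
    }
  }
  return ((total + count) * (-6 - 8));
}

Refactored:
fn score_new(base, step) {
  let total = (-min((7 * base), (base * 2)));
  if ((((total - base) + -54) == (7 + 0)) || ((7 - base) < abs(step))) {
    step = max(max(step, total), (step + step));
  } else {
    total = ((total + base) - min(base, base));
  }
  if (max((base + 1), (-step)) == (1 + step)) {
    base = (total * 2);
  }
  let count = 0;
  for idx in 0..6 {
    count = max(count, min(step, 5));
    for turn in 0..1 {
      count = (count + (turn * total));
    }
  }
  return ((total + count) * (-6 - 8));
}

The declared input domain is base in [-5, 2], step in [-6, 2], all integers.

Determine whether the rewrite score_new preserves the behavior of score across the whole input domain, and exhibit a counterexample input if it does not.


Although arithmetic usage differs, constant usage differs, 72/72 inputs agree.
verdict: equivalent


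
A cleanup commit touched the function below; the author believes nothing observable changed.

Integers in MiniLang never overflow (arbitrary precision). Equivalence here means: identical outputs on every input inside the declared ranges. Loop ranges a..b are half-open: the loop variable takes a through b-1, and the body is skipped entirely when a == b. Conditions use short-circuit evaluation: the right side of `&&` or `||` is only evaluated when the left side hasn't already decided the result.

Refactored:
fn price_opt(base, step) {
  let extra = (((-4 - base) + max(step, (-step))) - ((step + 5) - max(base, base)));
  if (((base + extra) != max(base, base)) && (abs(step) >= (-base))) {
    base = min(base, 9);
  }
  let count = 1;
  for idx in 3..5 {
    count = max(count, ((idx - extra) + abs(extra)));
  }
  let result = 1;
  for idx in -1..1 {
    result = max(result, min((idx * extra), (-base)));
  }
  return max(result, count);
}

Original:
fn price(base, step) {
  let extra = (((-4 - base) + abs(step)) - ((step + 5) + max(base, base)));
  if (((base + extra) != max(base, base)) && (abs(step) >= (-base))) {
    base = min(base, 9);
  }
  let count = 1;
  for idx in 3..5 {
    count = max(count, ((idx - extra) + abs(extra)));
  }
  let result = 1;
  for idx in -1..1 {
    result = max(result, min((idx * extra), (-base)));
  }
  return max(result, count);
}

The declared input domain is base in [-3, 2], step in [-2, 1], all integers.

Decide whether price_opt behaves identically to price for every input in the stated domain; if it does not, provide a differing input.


At base=-3, step=-2: price gives 4, price_opt gives 14.
verdict: not equivalent; witness: base=-3, step=-2


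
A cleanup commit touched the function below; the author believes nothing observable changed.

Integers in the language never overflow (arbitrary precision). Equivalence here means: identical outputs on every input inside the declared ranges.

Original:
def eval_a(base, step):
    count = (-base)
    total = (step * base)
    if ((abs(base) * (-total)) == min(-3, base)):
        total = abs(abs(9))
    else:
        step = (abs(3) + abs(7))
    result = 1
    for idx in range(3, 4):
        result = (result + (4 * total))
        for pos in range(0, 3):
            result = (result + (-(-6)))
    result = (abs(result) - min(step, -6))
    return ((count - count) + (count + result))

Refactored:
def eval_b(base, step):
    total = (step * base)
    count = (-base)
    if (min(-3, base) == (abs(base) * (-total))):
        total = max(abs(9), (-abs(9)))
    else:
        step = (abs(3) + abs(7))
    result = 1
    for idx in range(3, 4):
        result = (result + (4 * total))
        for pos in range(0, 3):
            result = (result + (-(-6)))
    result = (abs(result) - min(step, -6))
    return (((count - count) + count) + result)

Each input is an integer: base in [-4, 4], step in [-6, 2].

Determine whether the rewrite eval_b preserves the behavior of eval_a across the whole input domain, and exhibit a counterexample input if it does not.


Equivalent — the differences include min/max/abs usage differs, and constant usage differs, yet no declared input distinguishes the two.
As a probe, take base=-3, step=-4: eval_a runs count := 3 | total := 12 | ((abs(base) * (-total)) == min(-3, base)): false | step := 10 | result := 1 | iter idx=3: | result := 49 | iter pos=0: | result := 55 | iter pos=1: | result := 61 | iter pos=2: | result := 67 | result := 73 | result 76; eval_b runs total := 12 | count := 3 | (min(-3, base) == (abs(base) * (-total))): false | step := 10 | result := 1 | iter idx=3: | result := 49 | iter pos=0: | result := 55 | iter pos=1: | result := 61 | iter pos=2: | result := 67 | result := 73 | result 76; both end at 76.
Checked all 81 inputs in the declared domain: the outputs agree on every one.
verdict: equivalent


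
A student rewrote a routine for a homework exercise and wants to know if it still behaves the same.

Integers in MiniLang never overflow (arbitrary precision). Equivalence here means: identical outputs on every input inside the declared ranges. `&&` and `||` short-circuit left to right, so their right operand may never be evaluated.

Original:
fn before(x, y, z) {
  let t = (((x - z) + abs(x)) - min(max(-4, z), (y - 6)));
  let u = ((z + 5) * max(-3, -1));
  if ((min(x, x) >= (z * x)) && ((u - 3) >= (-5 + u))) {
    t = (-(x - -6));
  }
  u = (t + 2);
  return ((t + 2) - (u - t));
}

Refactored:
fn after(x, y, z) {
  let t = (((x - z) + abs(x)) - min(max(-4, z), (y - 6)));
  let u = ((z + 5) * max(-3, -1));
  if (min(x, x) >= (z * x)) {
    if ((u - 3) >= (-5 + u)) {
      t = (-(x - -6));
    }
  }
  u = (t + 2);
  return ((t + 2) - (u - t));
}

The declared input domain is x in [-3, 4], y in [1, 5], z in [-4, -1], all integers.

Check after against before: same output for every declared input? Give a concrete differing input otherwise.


Behavior is preserved: although statement counts differ; boolean connective usage differs; branching structure differs, the outputs never diverge.
One worked example (x=0, y=4, z=-4) — before: t=8, then u=-1, then ((min(x, x) >= (z * x)) && ((u - 3) >= (-5 + u))) is true, then t=-6, then u=-4, then returns -6; after: t=8, then u=-1, then (min(x, x) >= (z * x)) is true, then ((u - 3) >= (-5 + u)) is true, then t=-6, then u=-4, then returns -6; agreement on -6.
An exhaustive pass over the 160 declared inputs shows identical outputs.
verdict: equivalent


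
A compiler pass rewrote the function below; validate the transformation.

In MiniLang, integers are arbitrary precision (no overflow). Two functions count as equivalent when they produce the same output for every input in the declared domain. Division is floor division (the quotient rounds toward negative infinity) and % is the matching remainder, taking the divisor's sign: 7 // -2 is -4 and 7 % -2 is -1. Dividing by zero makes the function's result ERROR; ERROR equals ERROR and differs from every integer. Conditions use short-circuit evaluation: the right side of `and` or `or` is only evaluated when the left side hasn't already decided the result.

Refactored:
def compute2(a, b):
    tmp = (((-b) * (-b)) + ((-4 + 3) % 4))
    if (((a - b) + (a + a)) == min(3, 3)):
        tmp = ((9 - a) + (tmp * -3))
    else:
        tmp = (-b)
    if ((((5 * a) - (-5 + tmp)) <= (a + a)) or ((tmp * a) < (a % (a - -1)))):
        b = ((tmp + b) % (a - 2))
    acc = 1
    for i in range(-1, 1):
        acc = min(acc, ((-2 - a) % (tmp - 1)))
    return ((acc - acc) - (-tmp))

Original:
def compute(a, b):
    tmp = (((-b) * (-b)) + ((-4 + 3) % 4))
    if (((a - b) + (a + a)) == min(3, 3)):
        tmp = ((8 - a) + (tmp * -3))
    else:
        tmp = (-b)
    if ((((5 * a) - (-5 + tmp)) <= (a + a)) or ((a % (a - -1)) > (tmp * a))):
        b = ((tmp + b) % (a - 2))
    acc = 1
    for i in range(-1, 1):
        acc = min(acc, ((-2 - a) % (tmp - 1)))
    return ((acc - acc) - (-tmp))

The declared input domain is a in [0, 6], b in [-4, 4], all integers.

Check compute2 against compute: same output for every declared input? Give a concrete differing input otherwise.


The rewrite breaks on a=0, b=-3, where the results are -28 and -27.
compute: tmp := 12 | (((a - b) + (a + a)) == min(3, 3)): true | tmp := -28 | ((((5 * a) - (-5 + tmp)) <= (a + a)) or ((a % (a - -1)) > (tmp * a))): false | acc := 1 | iter i=-1: | acc := -2 | iter i=0: | acc := -2 | result -28
compute2: tmp := 12 | (((a - b) + (a + a)) == min(3, 3)): true | tmp := -27 | ((((5 * a) - (-5 + tmp)) <= (a + a)) or ((tmp * a) < (a % (a - -1)))): false | acc := 1 | iter i=-1: | acc := -2 | iter i=0: | acc := -2 | result -27
verdict: not equivalent; witness: a=0, b=-3


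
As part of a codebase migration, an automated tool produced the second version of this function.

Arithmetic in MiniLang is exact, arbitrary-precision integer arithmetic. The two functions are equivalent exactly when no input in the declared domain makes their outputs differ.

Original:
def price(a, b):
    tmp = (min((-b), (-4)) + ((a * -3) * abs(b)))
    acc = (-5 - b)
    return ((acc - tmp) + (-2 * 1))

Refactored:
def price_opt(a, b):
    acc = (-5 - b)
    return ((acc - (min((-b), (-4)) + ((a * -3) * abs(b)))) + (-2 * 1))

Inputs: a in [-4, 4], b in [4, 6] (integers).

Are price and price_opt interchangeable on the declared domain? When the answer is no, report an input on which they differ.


Equivalent — the differences include local variable names differ; and statement counts differ, yet no declared input distinguishes the two.
One worked example (a=3, b=5) — price: tmp becomes -50; next acc becomes -10; next final value 38; price_opt: acc becomes -10; next final value 38; agreement on 38.
An exhaustive pass over the 27 declared inputs shows identical outputs.
verdict: equivalent


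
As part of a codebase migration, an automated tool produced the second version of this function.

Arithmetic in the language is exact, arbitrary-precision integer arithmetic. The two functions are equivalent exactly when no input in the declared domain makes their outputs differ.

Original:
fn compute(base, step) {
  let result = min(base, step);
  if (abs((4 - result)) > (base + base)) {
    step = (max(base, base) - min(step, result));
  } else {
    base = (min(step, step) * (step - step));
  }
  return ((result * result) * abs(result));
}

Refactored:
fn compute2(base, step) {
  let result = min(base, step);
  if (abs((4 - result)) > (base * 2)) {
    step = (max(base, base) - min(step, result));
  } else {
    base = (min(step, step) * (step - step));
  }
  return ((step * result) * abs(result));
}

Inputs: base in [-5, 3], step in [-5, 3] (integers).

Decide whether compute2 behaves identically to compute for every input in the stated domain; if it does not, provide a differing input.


There is a counterexample at base=-5, step=-5: 125 on one side, 0 on the other.
compute: result becomes -5; next (abs((4 - result)) > (base + base)) evaluates to true; next step becomes 0; next final value 125
compute2: result becomes -5; next (abs((4 - result)) > (base * 2)) evaluates to true; next step becomes 0; next final value 0
verdict: not equivalent; witness: base=-5, step=-5


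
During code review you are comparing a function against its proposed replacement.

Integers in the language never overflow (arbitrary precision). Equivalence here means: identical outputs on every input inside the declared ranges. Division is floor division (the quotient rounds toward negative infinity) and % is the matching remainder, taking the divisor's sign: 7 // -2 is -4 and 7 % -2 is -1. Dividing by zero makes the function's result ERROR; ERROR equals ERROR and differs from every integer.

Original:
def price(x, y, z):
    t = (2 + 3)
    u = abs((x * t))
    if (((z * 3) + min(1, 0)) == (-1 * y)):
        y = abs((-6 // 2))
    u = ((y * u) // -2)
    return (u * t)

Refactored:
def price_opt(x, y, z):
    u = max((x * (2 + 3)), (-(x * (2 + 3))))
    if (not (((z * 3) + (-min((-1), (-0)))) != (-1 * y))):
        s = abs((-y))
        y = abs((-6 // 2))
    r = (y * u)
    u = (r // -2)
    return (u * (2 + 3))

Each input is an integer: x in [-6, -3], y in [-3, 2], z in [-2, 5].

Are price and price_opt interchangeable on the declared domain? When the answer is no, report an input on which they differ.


Not equivalent: x=-6, y=-3, z=1 separates them (-225 vs 225).
price: t becomes 5; next u becomes 30; next (((z * 3) + min(1, 0)) == (-1 * y)) evaluates to true; next y becomes 3; next u becomes -45; next final value -225
price_opt: u becomes 30; next (not (((z * 3) + (-min((-1), (-0)))) != (-1 * y))) evaluates to false; next r becomes -90; next u becomes 45; next final value 225
verdict: not equivalent; witness: x=-6, y=-3, z=1


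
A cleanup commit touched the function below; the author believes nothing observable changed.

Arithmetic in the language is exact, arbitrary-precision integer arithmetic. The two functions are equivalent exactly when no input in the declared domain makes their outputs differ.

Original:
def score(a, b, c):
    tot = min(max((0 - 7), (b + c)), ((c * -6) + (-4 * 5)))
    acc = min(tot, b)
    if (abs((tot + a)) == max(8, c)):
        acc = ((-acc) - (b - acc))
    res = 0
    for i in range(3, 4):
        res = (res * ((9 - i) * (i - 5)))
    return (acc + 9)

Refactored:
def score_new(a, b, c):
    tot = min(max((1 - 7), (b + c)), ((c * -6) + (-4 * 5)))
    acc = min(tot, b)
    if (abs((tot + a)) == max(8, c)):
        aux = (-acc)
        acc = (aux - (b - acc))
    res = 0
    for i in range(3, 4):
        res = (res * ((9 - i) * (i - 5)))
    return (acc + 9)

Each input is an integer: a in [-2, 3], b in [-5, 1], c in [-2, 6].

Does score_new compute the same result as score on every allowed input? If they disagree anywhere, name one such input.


Equivalent. The edit looks behavioral (`0` became `1`), but over these ranges it never changes the outcome.
Every one of the 378 inputs gives matching results.
One worked example (a=-2, b=-1, c=-2) — score: tot=-8, then acc=-8, then (abs((tot + a)) == max(8, c)) is false, then res=0, then (i=3), then res=0, then returns 1; score_new: tot=-8, then acc=-8, then (abs((tot + a)) == max(8, c)) is false, then res=0, then (i=3), then res=0, then returns 1; agreement on 1.
verdict: equivalent


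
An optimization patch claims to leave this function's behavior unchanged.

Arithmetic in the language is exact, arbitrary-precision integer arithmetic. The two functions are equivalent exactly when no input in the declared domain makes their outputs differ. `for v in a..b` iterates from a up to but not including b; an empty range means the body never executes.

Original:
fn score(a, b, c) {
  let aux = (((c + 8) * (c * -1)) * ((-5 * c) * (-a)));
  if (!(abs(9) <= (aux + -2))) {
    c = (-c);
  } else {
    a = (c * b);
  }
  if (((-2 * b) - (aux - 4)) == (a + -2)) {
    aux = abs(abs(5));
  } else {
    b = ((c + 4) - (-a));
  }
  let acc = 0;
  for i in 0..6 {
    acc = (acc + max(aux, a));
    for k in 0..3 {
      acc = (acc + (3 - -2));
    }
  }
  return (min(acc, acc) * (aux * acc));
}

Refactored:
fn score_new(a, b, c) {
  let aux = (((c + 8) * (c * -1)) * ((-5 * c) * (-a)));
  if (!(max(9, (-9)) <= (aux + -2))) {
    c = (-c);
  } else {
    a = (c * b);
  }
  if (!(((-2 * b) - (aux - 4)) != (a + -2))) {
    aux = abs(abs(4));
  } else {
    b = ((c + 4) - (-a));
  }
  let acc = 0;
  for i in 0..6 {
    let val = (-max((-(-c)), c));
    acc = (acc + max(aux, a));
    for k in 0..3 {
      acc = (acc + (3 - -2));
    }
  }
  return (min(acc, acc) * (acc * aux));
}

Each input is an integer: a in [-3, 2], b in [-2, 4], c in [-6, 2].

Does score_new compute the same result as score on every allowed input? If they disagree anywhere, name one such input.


Try a=-2, b=4, c=0.
score: aux := 0 | (!(abs(9) <= (aux + -2))): true | c := 0 | (((-2 * b) - (aux - 4)) == (a + -2)): true | aux := 5 | acc := 0 | iter i=0: | acc := 5 | iter k=0: | acc := 10 | iter k=1: | acc := 15 | iter k=2: | acc := 20 | iter i=1: | acc := 25 | iter k=0: | acc := 30 | iter k=1: | acc := 35 | iter k=2: | acc := 40 | iter i=2: | acc := 45 | iter k=0: | acc := 50 | iter k=1: | acc := 55 | iter k=2: | acc := 60 | iter i=3: | acc := 65 | iter k=0: | acc := 70 | iter k=1: | acc := 75 | iter k=2: | acc := 80 | iter i=4: | acc := 85 | iter k=0: | acc := 90 | iter k=1: | acc := 95 | iter k=2: | acc := 100 | iter i=5: | acc := 105 | iter k=0: | acc := 110 | iter k=1: | acc := 115 | iter k=2: | acc := 120 | result 72000
score_new: aux := 0 | (!(max(9, (-9)) <= (aux + -2))): true | c := 0 | (!(((-2 * b) - (aux - 4)) != (a + -2))): true | aux := 4 | acc := 0 | iter i=0: | val := 0 | acc := 4 | iter k=0: | acc := 9 | iter k=1: | acc := 14 | iter k=2: | acc := 19 | iter i=1: | val := 0 | acc := 23 | iter k=0: | acc := 28 | iter k=1: | acc := 33 | iter k=2: | acc := 38 | iter i=2: | val := 0 | acc := 42 | iter k=0: | acc := 47 | iter k=1: | acc := 52 | iter k=2: | acc := 57 | iter i=3: | val := 0 | acc := 61 | iter k=0: | acc := 66 | iter k=1: | acc := 71 | iter k=2: | acc := 76 | iter i=4: | val := 0 | acc := 80 | iter k=0: | acc := 85 | iter k=1: | acc := 90 | iter k=2: | acc := 95 | iter i=5: | val := 0 | acc := 99 | iter k=0: | acc := 104 | iter k=1: | acc := 109 | iter k=2: | acc := 114 | result 51984
72000 vs 51984 — the two versions disagree here.
verdict: not equivalent; witness: a=-2, b=4, c=0


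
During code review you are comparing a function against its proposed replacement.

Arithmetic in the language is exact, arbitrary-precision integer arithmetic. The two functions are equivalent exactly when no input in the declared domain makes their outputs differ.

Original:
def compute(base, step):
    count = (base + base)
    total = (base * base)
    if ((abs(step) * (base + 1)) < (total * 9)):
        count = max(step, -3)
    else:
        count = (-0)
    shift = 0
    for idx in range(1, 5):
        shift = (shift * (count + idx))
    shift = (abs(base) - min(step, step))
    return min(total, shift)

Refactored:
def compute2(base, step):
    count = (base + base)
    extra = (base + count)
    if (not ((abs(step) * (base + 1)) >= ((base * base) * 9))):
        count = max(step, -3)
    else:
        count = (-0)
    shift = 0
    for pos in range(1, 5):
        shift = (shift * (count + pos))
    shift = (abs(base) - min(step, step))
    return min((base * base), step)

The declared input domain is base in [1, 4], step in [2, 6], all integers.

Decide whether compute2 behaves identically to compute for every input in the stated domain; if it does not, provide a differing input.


Try base=1, step=2.
compute: count := 2 | total := 1 | ((abs(step) * (base + 1)) < (total * 9)): true | count := 2 | shift := 0 | iter idx=1: | shift := 0 | iter idx=2: | shift := 0 | iter idx=3: | shift := 0 | iter idx=4: | shift := 0 | shift := -1 | result -1
compute2: count := 2 | extra := 3 | (not ((abs(step) * (base + 1)) >= ((base * base) * 9))): true | count := 2 | shift := 0 | iter pos=1: | shift := 0 | iter pos=2: | shift := 0 | iter pos=3: | shift := 0 | iter pos=4: | shift := 0 | shift := -1 | result 1
-1 and 1 differ, so these are not the same function on this domain.
verdict: not equivalent; witness: base=1, step=2


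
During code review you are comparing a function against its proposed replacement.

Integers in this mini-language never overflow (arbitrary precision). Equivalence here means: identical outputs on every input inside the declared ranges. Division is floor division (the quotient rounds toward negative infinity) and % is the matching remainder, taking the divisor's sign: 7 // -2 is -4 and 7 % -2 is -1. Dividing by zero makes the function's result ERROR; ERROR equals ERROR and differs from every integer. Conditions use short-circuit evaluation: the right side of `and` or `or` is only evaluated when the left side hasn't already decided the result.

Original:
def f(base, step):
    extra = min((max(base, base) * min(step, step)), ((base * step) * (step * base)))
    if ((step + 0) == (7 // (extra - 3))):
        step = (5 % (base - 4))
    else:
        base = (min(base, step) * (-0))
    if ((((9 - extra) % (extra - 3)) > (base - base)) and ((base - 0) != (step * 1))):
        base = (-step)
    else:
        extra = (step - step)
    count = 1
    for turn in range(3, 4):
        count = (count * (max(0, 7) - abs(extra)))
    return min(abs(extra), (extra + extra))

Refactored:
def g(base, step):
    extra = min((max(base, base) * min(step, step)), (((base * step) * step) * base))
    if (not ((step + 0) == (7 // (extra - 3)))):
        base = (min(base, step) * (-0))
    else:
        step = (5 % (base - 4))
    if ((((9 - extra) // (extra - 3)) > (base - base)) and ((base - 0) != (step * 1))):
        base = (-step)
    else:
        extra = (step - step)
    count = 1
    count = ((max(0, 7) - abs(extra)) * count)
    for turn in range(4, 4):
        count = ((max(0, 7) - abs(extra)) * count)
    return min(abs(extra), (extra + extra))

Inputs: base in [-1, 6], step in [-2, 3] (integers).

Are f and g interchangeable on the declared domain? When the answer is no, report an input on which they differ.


The rewrite breaks on base=2, step=2, where the results are 0 and 4.
f: extra=4, then ((step + 0) == (7 // (extra - 3))) is false, then base=0, then ((((9 - extra) % (extra - 3)) > (base - base)) and ((base - 0) != (step * 1))) is false, then extra=0, then count=1, then (turn=3), then count=7, then returns 0
g: extra=4, then (not ((step + 0) == (7 // (extra - 3)))) is true, then base=0, then ((((9 - extra) // (extra - 3)) > (base - base)) and ((base - 0) != (step * 1))) is true, then base=-2, then count=1, then count=3, then the loop over turn runs zero times, then returns 4
verdict: not equivalent; witness: base=2, step=2


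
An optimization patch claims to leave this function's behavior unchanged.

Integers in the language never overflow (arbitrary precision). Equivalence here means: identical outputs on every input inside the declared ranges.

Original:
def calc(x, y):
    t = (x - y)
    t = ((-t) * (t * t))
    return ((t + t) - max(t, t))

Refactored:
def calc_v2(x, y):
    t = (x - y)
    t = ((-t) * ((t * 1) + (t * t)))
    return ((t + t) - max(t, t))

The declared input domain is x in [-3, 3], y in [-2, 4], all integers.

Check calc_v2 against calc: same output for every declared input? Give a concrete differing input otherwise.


There is a counterexample at x=-3, y=-2: 1 on one side, 0 on the other.
calc: t := -1 | t := 1 | result 1
calc_v2: t := -1 | t := 0 | result 0
verdict: not equivalent; witness: x=-3, y=-2


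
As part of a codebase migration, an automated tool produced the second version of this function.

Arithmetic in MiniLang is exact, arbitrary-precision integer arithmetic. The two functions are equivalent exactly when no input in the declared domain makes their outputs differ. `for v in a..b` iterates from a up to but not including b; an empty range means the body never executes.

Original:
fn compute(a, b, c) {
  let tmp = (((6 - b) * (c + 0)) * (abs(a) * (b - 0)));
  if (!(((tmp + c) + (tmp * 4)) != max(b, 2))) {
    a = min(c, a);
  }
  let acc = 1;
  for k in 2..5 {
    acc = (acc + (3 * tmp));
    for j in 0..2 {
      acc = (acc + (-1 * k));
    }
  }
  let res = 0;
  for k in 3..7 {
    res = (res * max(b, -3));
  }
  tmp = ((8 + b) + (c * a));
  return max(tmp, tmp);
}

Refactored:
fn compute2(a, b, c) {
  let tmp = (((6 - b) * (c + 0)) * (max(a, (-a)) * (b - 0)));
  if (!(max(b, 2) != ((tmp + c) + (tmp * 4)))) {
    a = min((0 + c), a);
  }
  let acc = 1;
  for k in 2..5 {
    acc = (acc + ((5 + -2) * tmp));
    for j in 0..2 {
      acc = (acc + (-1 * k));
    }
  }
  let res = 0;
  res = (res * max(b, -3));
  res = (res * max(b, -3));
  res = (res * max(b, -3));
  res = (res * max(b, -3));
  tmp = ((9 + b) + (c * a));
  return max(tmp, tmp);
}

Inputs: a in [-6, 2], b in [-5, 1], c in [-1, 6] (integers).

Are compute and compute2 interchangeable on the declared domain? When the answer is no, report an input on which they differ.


Evaluate both at a=-6, b=-5, c=-1.
compute: tmp = 330; (!(((tmp + c) + (tmp * 4)) != max(b, 2))) -> false; acc = 1; [k=2]; acc = 991; [j=0]; acc = 989; [j=1]; acc = 987; [k=3]; acc = 1977; [j=0]; acc = 1974; [j=1]; acc = 1971; [k=4]; acc = 2961; [j=0]; acc = 2957; [j=1]; acc = 2953; res = 0; [k=3]; res = 0; [k=4]; res = 0; [k=5]; res = 0; [k=6]; res = 0; tmp = 9; return 9
compute2: tmp = 330; (!(max(b, 2) != ((tmp + c) + (tmp * 4)))) -> false; acc = 1; [k=2]; acc = 991; [j=0]; acc = 989; [j=1]; acc = 987; [k=3]; acc = 1977; [j=0]; acc = 1974; [j=1]; acc = 1971; [k=4]; acc = 2961; [j=0]; acc = 2957; [j=1]; acc = 2953; res = 0; res = 0; res = 0; res = 0; res = 0; tmp = 10; return 10
9 against 10: the behavior changed.
verdict: not equivalent; witness: a=-6, b=-5, c=-1


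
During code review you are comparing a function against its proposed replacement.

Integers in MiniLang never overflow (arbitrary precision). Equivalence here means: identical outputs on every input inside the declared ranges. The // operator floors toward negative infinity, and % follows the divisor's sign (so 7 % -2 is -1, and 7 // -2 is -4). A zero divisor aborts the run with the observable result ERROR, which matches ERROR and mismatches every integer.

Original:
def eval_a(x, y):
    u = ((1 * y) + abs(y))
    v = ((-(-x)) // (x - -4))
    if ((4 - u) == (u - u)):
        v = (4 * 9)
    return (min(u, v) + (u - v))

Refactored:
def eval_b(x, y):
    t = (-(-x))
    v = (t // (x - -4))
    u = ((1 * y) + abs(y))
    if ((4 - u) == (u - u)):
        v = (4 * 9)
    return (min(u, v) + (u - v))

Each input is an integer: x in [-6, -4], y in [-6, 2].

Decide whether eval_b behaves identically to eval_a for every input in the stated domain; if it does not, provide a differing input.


Side by side, the visible changes include: local variable names differ; statement counts differ.
As a probe, take x=-4, y=-2: eval_a runs u becomes 0; next hits division by zero so the output is ERROR; eval_b runs t becomes -4; next hits division by zero so the output is ERROR; both end at ERROR.
Every one of the 27 inputs gives matching results.
verdict: equivalent


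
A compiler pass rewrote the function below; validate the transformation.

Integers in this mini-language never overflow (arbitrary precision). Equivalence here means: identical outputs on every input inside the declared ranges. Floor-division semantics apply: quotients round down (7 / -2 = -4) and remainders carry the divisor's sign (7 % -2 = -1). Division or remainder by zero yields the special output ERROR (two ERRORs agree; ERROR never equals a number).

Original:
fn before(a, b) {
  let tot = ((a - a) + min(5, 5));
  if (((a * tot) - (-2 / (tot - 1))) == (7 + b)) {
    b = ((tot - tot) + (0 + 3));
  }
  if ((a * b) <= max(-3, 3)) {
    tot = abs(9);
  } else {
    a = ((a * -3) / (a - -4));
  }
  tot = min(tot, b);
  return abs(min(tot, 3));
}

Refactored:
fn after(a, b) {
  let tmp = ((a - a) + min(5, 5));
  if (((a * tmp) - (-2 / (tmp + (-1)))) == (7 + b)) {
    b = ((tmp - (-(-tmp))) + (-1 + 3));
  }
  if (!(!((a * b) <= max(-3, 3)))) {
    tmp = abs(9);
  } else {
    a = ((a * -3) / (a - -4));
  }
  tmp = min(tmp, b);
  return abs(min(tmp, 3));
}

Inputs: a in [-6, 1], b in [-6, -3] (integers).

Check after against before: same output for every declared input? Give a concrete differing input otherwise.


Not equivalent: a=0, b=-6 separates them (3 vs 2).
before: tot=5, then (((a * tot) - (-2 / (tot - 1))) == (7 + b)) is true, then b=3, then ((a * b) <= max(-3, 3)) is true, then tot=9, then tot=3, then returns 3
after: tmp=5, then (((a * tmp) - (-2 / (tmp + (-1)))) == (7 + b)) is true, then b=2, then (!(!((a * b) <= max(-3, 3)))) is true, then tmp=9, then tmp=2, then returns 2
verdict: not equivalent; witness: a=0, b=-6


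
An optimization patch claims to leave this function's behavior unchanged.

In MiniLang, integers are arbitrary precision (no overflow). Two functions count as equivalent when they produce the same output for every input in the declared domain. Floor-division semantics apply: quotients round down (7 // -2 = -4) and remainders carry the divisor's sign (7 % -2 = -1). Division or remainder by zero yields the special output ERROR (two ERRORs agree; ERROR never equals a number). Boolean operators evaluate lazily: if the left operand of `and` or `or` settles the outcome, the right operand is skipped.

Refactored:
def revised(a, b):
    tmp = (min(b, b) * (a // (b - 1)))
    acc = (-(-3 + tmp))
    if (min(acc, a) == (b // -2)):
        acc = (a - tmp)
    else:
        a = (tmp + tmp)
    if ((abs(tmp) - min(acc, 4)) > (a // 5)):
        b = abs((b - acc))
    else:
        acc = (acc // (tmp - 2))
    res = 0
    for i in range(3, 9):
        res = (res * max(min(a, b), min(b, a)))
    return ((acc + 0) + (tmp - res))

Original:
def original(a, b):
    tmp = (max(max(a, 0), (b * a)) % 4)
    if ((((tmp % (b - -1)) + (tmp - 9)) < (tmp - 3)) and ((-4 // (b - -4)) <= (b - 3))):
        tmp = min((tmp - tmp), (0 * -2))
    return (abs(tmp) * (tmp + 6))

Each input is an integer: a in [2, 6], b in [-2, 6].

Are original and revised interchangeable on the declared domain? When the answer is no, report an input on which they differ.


Not equivalent: a=2, b=-2 separates them (16 vs 2).
original: tmp = 2; ((((tmp % (b - -1)) + (tmp - 9)) < (tmp - 3)) and ((-4 // (b - -4)) <= (b - 3))) -> false; return 16
revised: tmp = 2; acc = 1; (min(acc, a) == (b // -2)) -> true; acc = 0; ((abs(tmp) - min(acc, 4)) > (a // 5)) -> true; b = 2; res = 0; [i=3]; res = 0; [i=4]; res = 0; [i=5]; res = 0; [i=6]; res = 0; [i=7]; res = 0; [i=8]; res = 0; return 2
verdict: not equivalent; witness: a=2, b=-2


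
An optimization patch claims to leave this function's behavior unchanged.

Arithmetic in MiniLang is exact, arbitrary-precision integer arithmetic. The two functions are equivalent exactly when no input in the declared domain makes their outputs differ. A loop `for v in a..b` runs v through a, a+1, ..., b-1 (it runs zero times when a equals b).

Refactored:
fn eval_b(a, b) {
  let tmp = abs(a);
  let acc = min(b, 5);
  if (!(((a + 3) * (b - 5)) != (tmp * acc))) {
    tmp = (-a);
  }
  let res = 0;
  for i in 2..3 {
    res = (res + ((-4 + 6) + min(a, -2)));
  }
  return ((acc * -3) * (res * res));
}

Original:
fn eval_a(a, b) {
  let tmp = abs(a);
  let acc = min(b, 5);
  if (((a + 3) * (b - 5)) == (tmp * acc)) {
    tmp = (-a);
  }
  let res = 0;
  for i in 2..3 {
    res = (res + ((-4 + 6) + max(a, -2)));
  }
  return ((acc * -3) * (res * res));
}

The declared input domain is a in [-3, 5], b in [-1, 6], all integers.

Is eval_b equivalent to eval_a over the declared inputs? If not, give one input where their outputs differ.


There is a counterexample at a=-3, b=-1: 0 on one side, 3 on the other.
eval_a: tmp := 3 | acc := -1 | (((a + 3) * (b - 5)) == (tmp * acc)): false | res := 0 | iter i=2: | res := 0 | result 0
eval_b: tmp := 3 | acc := -1 | (!(((a + 3) * (b - 5)) != (tmp * acc))): false | res := 0 | iter i=2: | res := -1 | result 3
verdict: not equivalent; witness: a=-3, b=-1


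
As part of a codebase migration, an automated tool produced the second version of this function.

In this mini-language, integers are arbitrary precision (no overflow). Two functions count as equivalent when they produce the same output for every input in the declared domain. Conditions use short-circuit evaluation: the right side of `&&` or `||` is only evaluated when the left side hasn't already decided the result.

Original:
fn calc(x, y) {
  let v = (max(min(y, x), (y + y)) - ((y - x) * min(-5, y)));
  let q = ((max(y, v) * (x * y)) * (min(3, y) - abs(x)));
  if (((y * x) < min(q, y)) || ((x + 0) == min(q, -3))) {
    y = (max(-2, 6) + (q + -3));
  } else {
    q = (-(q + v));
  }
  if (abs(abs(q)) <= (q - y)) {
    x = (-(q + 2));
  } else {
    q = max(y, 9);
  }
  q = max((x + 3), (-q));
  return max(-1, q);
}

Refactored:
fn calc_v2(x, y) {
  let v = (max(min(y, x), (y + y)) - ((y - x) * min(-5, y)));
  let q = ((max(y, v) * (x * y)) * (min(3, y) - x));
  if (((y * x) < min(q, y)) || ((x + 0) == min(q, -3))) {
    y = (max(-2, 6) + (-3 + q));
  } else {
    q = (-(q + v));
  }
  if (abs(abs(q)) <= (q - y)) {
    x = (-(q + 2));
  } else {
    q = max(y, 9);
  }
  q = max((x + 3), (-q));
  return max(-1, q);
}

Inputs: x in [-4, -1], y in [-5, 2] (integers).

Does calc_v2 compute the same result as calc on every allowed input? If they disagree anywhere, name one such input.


Evaluate both at x=-3, y=-2.
calc: v becomes 2; next q becomes -60; next (((y * x) < min(q, y)) || ((x + 0) == min(q, -3))) evaluates to false; next q becomes 58; next (abs(abs(q)) <= (q - y)) evaluates to true; next x becomes -60; next q becomes -57; next final value -1
calc_v2: v becomes 2; next q becomes 12; next (((y * x) < min(q, y)) || ((x + 0) == min(q, -3))) evaluates to true; next y becomes 15; next (abs(abs(q)) <= (q - y)) evaluates to false; next q becomes 15; next q becomes 0; next final value 0
-1 != 0, so the rewrite changes behavior.
verdict: not equivalent; witness: x=-3, y=-2
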